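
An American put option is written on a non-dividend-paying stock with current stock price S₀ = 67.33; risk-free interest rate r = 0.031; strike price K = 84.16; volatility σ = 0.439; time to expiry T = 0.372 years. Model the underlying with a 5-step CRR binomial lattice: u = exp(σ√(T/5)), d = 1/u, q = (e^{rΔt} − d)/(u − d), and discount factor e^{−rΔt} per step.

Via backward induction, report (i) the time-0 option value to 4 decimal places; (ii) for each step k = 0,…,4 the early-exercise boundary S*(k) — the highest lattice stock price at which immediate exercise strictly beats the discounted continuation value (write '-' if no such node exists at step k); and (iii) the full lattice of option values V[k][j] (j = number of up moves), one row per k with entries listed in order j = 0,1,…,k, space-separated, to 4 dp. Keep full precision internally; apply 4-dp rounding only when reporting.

price = 18.7920
boundary = - - 52.9909 59.7317 67.3300
tree:
18.7920
24.7199 12.4534
31.1691 17.8443 6.6665
37.1493 24.4283 10.7896 2.2270
42.4545 31.1691 16.8300 4.2903 0.0000
47.1610 37.1493 24.4283 8.2651 0.0000 0.0000

Δt=0.07440, u=1.12721, d=0.88715, q=0.47972, disc=e^(-rΔt)=0.99770
k=5 terminal: V=max(K-S,0) → 47.1610 37.1493 24.4283 8.2651 0.0000 0.0000
k=4: j=0 S=41.7055 intr=42.4545 cont=42.2606 V=42.4545[EX]; j=1 S=52.9909 intr=31.1691 cont=30.9753 V=31.1691[EX]; j=2 S=67.3300 intr=16.8300 cont=16.6361 V=16.8300[EX]; j=3 S=85.5493 intr=0.0000 cont=4.2903 V=4.2903[hold]; j=4 S=108.6986 intr=0.0000 cont=0.0000 V=0.0000[hold]  S*(4)=67.3300
k=3: j=0 S=47.0107 intr=37.1493 cont=36.9554 V=37.1493[EX]; j=1 S=59.7317 intr=24.4283 cont=24.2344 V=24.4283[EX]; j=2 S=75.8949 intr=8.2651 cont=10.7896 V=10.7896[hold]; j=3 S=96.4318 intr=0.0000 cont=2.2270 V=2.2270[hold]  S*(3)=59.7317
k=2: j=0 S=52.9909 intr=31.1691 cont=30.9753 V=31.1691[EX]; j=1 S=67.3300 intr=16.8300 cont=17.8443 V=17.8443[hold]; j=2 S=85.5493 intr=0.0000 cont=6.6665 V=6.6665[hold]  S*(2)=52.9909
k=1: j=0 S=59.7317 intr=24.4283 cont=24.7199 V=24.7199[hold]; j=1 S=75.8949 intr=8.2651 cont=12.4534 V=12.4534[hold]  S*(1)=-
k=0: j=0 S=67.3300 intr=16.8300 cont=18.7920 V=18.7920[hold]  S*(0)=-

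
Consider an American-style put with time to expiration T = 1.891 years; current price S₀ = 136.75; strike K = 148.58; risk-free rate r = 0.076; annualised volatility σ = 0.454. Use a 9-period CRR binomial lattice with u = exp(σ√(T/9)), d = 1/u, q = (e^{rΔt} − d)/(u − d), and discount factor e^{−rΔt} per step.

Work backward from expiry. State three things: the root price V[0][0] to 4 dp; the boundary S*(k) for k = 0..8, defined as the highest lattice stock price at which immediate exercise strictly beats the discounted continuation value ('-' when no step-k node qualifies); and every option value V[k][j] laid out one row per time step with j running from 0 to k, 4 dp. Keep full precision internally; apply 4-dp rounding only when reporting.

Δt=0.21011, u=1.23134, d=0.81212, q=0.48656, disc=e^(-rΔt)=0.98416
k=9 terminal: V=max(K-S,0) → 127.5654 116.7176 100.2702 75.3326 37.5222 0.0000 0.0000 0.0000 0.0000 0.0000
k=8: j=0 S=25.8762 intr=122.7038 cont=120.3501 V=122.7038[EX]; j=1 S=39.2335 intr=109.3465 cont=106.9928 V=109.3465[EX]; j=2 S=59.4859 intr=89.0941 cont=86.7404 V=89.0941[EX]; j=3 S=90.1925 intr=58.3875 cont=56.0337 V=58.3875[EX]; j=4 S=136.7500 intr=11.8300 cont=18.9603 V=18.9603[hold]; j=5 S=207.3405 intr=0.0000 cont=0.0000 V=0.0000[hold]; j=6 S=314.3699 intr=0.0000 cont=0.0000 V=0.0000[hold]; j=7 S=476.6480 intr=0.0000 cont=0.0000 V=0.0000[hold]; j=8 S=722.6942 intr=0.0000 cont=0.0000 V=0.0000[hold]  S*(8)=90.1925
k=7: j=0 S=31.8624 intr=116.7176 cont=114.3639 V=116.7176[EX]; j=1 S=48.3098 intr=100.2702 cont=97.9164 V=100.2702[EX]; j=2 S=73.2474 intr=75.3326 cont=72.9789 V=75.3326[EX]; j=3 S=111.0578 intr=37.5222 cont=38.5828 V=38.5828[hold]; j=4 S=168.3859 intr=0.0000 cont=9.5808 V=9.5808[hold]; j=5 S=255.3069 intr=0.0000 cont=0.0000 V=0.0000[hold]; j=6 S=387.0966 intr=0.0000 cont=0.0000 V=0.0000[hold]; j=7 S=586.9163 intr=0.0000 cont=0.0000 V=0.0000[hold]  S*(7)=73.2474
k=6: j=0 S=39.2335 intr=109.3465 cont=106.9928 V=109.3465[EX]; j=1 S=59.4859 intr=89.0941 cont=86.7404 V=89.0941[EX]; j=2 S=90.1925 intr=58.3875 cont=56.5416 V=58.3875[EX]; j=3 S=136.7500 intr=11.8300 cont=24.0840 V=24.0840[hold]; j=4 S=207.3405 intr=0.0000 cont=4.8413 V=4.8413[hold]; j=5 S=314.3699 intr=0.0000 cont=0.0000 V=0.0000[hold]; j=6 S=476.6480 intr=0.0000 cont=0.0000 V=0.0000[hold]  S*(6)=90.1925
k=5: j=0 S=48.3098 intr=100.2702 cont=97.9164 V=100.2702[EX]; j=1 S=73.2474 intr=75.3326 cont=72.9789 V=75.3326[EX]; j=2 S=111.0578 intr=37.5222 cont=41.0363 V=41.0363[hold]; j=3 S=168.3859 intr=0.0000 cont=14.4881 V=14.4881[hold]; j=4 S=255.3069 intr=0.0000 cont=2.4463 V=2.4463[hold]; j=5 S=387.0966 intr=0.0000 cont=0.0000 V=0.0000[hold]  S*(5)=73.2474
k=4: j=0 S=59.4859 intr=89.0941 cont=86.7404 V=89.0941[EX]; j=1 S=90.1925 intr=58.3875 cont=57.7164 V=58.3875[EX]; j=2 S=136.7500 intr=11.8300 cont=27.6736 V=27.6736[hold]; j=3 S=207.3405 intr=0.0000 cont=8.4924 V=8.4924[hold]; j=4 S=314.3699 intr=0.0000 cont=1.2362 V=1.2362[hold]  S*(4)=90.1925
k=3: j=0 S=73.2474 intr=75.3326 cont=72.9789 V=75.3326[EX]; j=1 S=111.0578 intr=37.5222 cont=42.7552 V=42.7552[hold]; j=2 S=168.3859 intr=0.0000 cont=18.0503 V=18.0503[hold]; j=3 S=255.3069 intr=0.0000 cont=4.8832 V=4.8832[hold]  S*(3)=73.2474
k=2: j=0 S=90.1925 intr=58.3875 cont=58.5395 V=58.5395[hold]; j=1 S=136.7500 intr=11.8300 cont=30.2479 V=30.2479[hold]; j=2 S=207.3405 intr=0.0000 cont=11.4593 V=11.4593[hold]  S*(2)=-
k=1: j=0 S=111.0578 intr=37.5222 cont=44.0648 V=44.0648[hold]; j=1 S=168.3859 intr=0.0000 cont=20.7718 V=20.7718[hold]  S*(1)=-
k=0: j=0 S=136.7500 intr=11.8300 cont=32.2129 V=32.2129[hold]  S*(0)=-

price = 32.2129
boundary = - - - 73.2474 90.1925 73.2474 90.1925 73.2474 90.1925
tree:
32.2129
44.0648 20.7718
58.5395 30.2479 11.4593
75.3326 42.7552 18.0503 4.8832
89.0941 58.3875 27.6736 8.4924 1.2362
100.2702 75.3326 41.0363 14.4881 2.4463 0.0000
109.3465 89.0941 58.3875 24.0840 4.8413 0.0000 0.0000
116.7176 100.2702 75.3326 38.5828 9.5808 0.0000 0.0000 0.0000
122.7038 109.3465 89.0941 58.3875 18.9603 0.0000 0.0000 0.0000 0.0000
127.5654 116.7176 100.2702 75.3326 37.5222 0.0000 0.0000 0.0000 0.0000 0.0000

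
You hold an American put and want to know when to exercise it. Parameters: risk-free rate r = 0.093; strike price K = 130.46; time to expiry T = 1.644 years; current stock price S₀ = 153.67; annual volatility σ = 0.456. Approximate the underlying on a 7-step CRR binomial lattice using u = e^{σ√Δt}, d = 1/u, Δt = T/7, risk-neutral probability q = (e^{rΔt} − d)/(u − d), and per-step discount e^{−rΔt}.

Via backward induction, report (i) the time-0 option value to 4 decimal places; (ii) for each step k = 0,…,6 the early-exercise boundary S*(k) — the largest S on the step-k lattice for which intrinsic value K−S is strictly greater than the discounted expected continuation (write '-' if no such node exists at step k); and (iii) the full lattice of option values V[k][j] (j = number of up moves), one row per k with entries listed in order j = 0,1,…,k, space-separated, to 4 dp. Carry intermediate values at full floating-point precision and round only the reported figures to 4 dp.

price = 15.5809
boundary = - - - 79.1897 63.4885 79.1897 98.7739
tree:
15.5809
23.9216 7.7516
35.6545 12.9976 2.7357
51.2703 21.2855 5.1069 0.4342
66.9715 33.7779 9.4675 0.8779 0.0000
79.5595 51.2703 17.4071 1.7753 0.0000 0.0000
89.6517 66.9715 31.6861 3.5897 0.0000 0.0000 0.0000
97.7429 79.5595 51.2703 7.2586 0.0000 0.0000 0.0000 0.0000

Δt=0.23486, u=1.24731, d=0.80173, q=0.49453, disc=e^(-rΔt)=0.97840
k=7 terminal: V=max(K-S,0) → 97.7429 79.5595 51.2703 7.2586 0.0000 0.0000 0.0000 0.0000
k=6: j=0 S=40.8083 intr=89.6517 cont=86.8331 V=89.6517[EX]; j=1 S=63.4885 intr=66.9715 cont=64.1529 V=66.9715[EX]; j=2 S=98.7739 intr=31.6861 cont=28.8675 V=31.6861[EX]; j=3 S=153.6700 intr=0.0000 cont=3.5897 V=3.5897[hold]; j=4 S=239.0760 intr=0.0000 cont=0.0000 V=0.0000[hold]; j=5 S=371.9485 intr=0.0000 cont=0.0000 V=0.0000[hold]; j=6 S=578.6683 intr=0.0000 cont=0.0000 V=0.0000[hold]  S*(6)=98.7739
k=5: j=0 S=50.9005 intr=79.5595 cont=76.7409 V=79.5595[EX]; j=1 S=79.1897 intr=51.2703 cont=48.4517 V=51.2703[EX]; j=2 S=123.2014 intr=7.2586 cont=17.4071 V=17.4071[hold]; j=3 S=191.6737 intr=0.0000 cont=1.7753 V=1.7753[hold]; j=4 S=298.2012 intr=0.0000 cont=0.0000 V=0.0000[hold]; j=5 S=463.9341 intr=0.0000 cont=0.0000 V=0.0000[hold]  S*(5)=79.1897
k=4: j=0 S=63.4885 intr=66.9715 cont=64.1529 V=66.9715[EX]; j=1 S=98.7739 intr=31.6861 cont=33.7779 V=33.7779[hold]; j=2 S=153.6700 intr=0.0000 cont=9.4675 V=9.4675[hold]; j=3 S=239.0760 intr=0.0000 cont=0.8779 V=0.8779[hold]; j=4 S=371.9485 intr=0.0000 cont=0.0000 V=0.0000[hold]  S*(4)=63.4885
k=3: j=0 S=79.1897 intr=51.2703 cont=49.4638 V=51.2703[EX]; j=1 S=123.2014 intr=7.2586 cont=21.2855 V=21.2855[hold]; j=2 S=191.6737 intr=0.0000 cont=5.1069 V=5.1069[hold]; j=3 S=298.2012 intr=0.0000 cont=0.4342 V=0.4342[hold]  S*(3)=79.1897
k=2: j=0 S=98.7739 intr=31.6861 cont=35.6545 V=35.6545[hold]; j=1 S=153.6700 intr=0.0000 cont=12.9976 V=12.9976[hold]; j=2 S=239.0760 intr=0.0000 cont=2.7357 V=2.7357[hold]  S*(2)=-
k=1: j=0 S=123.2014 intr=7.2586 cont=23.9216 V=23.9216[hold]; j=1 S=191.6737 intr=0.0000 cont=7.7516 V=7.7516[hold]  S*(1)=-
k=0: j=0 S=153.6700 intr=0.0000 cont=15.5809 V=15.5809[hold]  S*(0)=-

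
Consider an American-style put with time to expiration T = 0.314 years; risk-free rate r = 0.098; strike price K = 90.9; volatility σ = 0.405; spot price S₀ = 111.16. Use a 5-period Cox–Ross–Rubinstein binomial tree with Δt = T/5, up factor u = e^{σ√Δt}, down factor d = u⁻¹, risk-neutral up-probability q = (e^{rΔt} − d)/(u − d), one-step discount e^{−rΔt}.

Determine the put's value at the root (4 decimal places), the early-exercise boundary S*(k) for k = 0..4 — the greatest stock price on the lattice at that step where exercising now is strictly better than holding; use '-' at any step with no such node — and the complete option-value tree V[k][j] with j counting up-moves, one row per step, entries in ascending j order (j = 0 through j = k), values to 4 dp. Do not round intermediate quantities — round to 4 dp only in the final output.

price = 2.0346
boundary = - - - - 74.0692
tree:
2.0346
3.6028 0.5224
6.2401 1.0619 0.0000
10.4821 2.1585 0.0000 0.0000
16.8308 4.3875 0.0000 0.0000 0.0000
23.9794 8.9186 0.0000 0.0000 0.0000 0.0000

Δt=0.06280  u=1.10682  d=0.90349  q=0.50501  discount=0.99386
step 5 (expiry): payoffs max(K−S,0) = 23.9794 8.9186 0.0000 0.0000 0.0000 0.0000
step 4: (k=4,j=0): S=74.0692, (K−S)⁺=16.8308, hold=16.2731 ⇒ V=16.8308 exercise | (k=4,j=1): S=90.7388, (K−S)⁺=0.1612, hold=4.3875 ⇒ V=4.3875 continue | (k=4,j=2): S=111.1600, (K−S)⁺=0.0000, hold=0.0000 ⇒ V=0.0000 continue | (k=4,j=3): S=136.1771, (K−S)⁺=0.0000, hold=0.0000 ⇒ V=0.0000 continue | (k=4,j=4): S=166.8243, (K−S)⁺=0.0000, hold=0.0000 ⇒ V=0.0000 continue  boundary S*=74.0692
step 3: (k=3,j=0): S=81.9814, (K−S)⁺=8.9186, hold=10.4821 ⇒ V=10.4821 continue | (k=3,j=1): S=100.4317, (K−S)⁺=0.0000, hold=2.1585 ⇒ V=2.1585 continue | (k=3,j=2): S=123.0343, (K−S)⁺=0.0000, hold=0.0000 ⇒ V=0.0000 continue | (k=3,j=3): S=150.7238, (K−S)⁺=0.0000, hold=0.0000 ⇒ V=0.0000 continue  boundary S*=-
step 2: (k=2,j=0): S=90.7388, (K−S)⁺=0.1612, hold=6.2401 ⇒ V=6.2401 continue | (k=2,j=1): S=111.1600, (K−S)⁺=0.0000, hold=1.0619 ⇒ V=1.0619 continue | (k=2,j=2): S=136.1771, (K−S)⁺=0.0000, hold=0.0000 ⇒ V=0.0000 continue  boundary S*=-
step 1: (k=1,j=0): S=100.4317, (K−S)⁺=0.0000, hold=3.6028 ⇒ V=3.6028 continue | (k=1,j=1): S=123.0343, (K−S)⁺=0.0000, hold=0.5224 ⇒ V=0.5224 continue  boundary S*=-
step 0: (k=0,j=0): S=111.1600, (K−S)⁺=0.0000, hold=2.0346 ⇒ V=2.0346 continue  boundary S*=-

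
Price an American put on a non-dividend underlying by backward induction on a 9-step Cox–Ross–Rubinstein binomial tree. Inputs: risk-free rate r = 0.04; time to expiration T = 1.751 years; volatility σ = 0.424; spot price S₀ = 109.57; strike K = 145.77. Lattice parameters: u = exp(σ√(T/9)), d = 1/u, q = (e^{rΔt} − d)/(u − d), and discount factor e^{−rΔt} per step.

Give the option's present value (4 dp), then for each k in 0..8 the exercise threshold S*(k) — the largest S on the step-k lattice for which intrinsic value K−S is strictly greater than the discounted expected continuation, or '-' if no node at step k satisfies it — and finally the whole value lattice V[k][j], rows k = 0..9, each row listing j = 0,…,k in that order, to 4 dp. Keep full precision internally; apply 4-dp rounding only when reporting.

Δt=0.19456  u=1.20565  d=0.82943  q=0.47415  discount=0.99225
step 9 (expiry): payoffs max(K−S,0) = 125.4138 116.1803 102.7586 83.2489 54.8897 13.6668 0.0000 0.0000 0.0000 0.0000
step 8: (k=8,j=0): S=24.5425, (K−S)⁺=121.2275, hold=120.0975 ⇒ V=121.2275 exercise | (k=8,j=1): S=35.6748, (K−S)⁺=110.0952, hold=108.9652 ⇒ V=110.0952 exercise | (k=8,j=2): S=51.8567, (K−S)⁺=93.9133, hold=92.7833 ⇒ V=93.9133 exercise | (k=8,j=3): S=75.3786, (K−S)⁺=70.3914, hold=69.2613 ⇒ V=70.3914 exercise | (k=8,j=4): S=109.5700, (K−S)⁺=36.2000, hold=35.0700 ⇒ V=36.2000 exercise | (k=8,j=5): S=159.2704, (K−S)⁺=0.0000, hold=7.1310 ⇒ V=7.1310 continue | (k=8,j=6): S=231.5146, (K−S)⁺=0.0000, hold=0.0000 ⇒ V=0.0000 continue | (k=8,j=7): S=336.5284, (K−S)⁺=0.0000, hold=0.0000 ⇒ V=0.0000 continue | (k=8,j=8): S=489.1760, (K−S)⁺=0.0000, hold=0.0000 ⇒ V=0.0000 continue  boundary S*=109.5700
step 7: (k=7,j=0): S=29.5897, (K−S)⁺=116.1803, hold=115.0503 ⇒ V=116.1803 exercise | (k=7,j=1): S=43.0114, (K−S)⁺=102.7586, hold=101.6286 ⇒ V=102.7586 exercise | (k=7,j=2): S=62.5211, (K−S)⁺=83.2489, hold=82.1189 ⇒ V=83.2489 exercise | (k=7,j=3): S=90.8803, (K−S)⁺=54.8897, hold=53.7596 ⇒ V=54.8897 exercise | (k=7,j=4): S=132.1032, (K−S)⁺=13.6668, hold=22.2433 ⇒ V=22.2433 continue | (k=7,j=5): S=192.0245, (K−S)⁺=0.0000, hold=3.7208 ⇒ V=3.7208 continue | (k=7,j=6): S=279.1259, (K−S)⁺=0.0000, hold=0.0000 ⇒ V=0.0000 continue | (k=7,j=7): S=405.7359, (K−S)⁺=0.0000, hold=0.0000 ⇒ V=0.0000 continue  boundary S*=90.8803
step 6: (k=6,j=0): S=35.6748, (K−S)⁺=110.0952, hold=108.9652 ⇒ V=110.0952 exercise | (k=6,j=1): S=51.8567, (K−S)⁺=93.9133, hold=92.7833 ⇒ V=93.9133 exercise | (k=6,j=2): S=75.3786, (K−S)⁺=70.3914, hold=69.2613 ⇒ V=70.3914 exercise | (k=6,j=3): S=109.5700, (K−S)⁺=36.2000, hold=39.1050 ⇒ V=39.1050 continue | (k=6,j=4): S=159.2704, (K−S)⁺=0.0000, hold=13.3566 ⇒ V=13.3566 continue | (k=6,j=5): S=231.5146, (K−S)⁺=0.0000, hold=1.9414 ⇒ V=1.9414 continue | (k=6,j=6): S=336.5284, (K−S)⁺=0.0000, hold=0.0000 ⇒ V=0.0000 continue  boundary S*=75.3786
step 5: (k=5,j=0): S=43.0114, (K−S)⁺=102.7586, hold=101.6286 ⇒ V=102.7586 exercise | (k=5,j=1): S=62.5211, (K−S)⁺=83.2489, hold=82.1189 ⇒ V=83.2489 exercise | (k=5,j=2): S=90.8803, (K−S)⁺=54.8897, hold=55.1263 ⇒ V=55.1263 continue | (k=5,j=3): S=132.1032, (K−S)⁺=13.6668, hold=26.6879 ⇒ V=26.6879 continue | (k=5,j=4): S=192.0245, (K−S)⁺=0.0000, hold=7.8825 ⇒ V=7.8825 continue | (k=5,j=5): S=279.1259, (K−S)⁺=0.0000, hold=1.0130 ⇒ V=1.0130 continue  boundary S*=62.5211
step 4: (k=4,j=0): S=51.8567, (K−S)⁺=93.9133, hold=92.7833 ⇒ V=93.9133 exercise | (k=4,j=1): S=75.3786, (K−S)⁺=70.3914, hold=69.3727 ⇒ V=70.3914 exercise | (k=4,j=2): S=109.5700, (K−S)⁺=36.2000, hold=41.3196 ⇒ V=41.3196 continue | (k=4,j=3): S=159.2704, (K−S)⁺=0.0000, hold=17.6337 ⇒ V=17.6337 continue | (k=4,j=4): S=231.5146, (K−S)⁺=0.0000, hold=4.5895 ⇒ V=4.5895 continue  boundary S*=75.3786
step 3: (k=3,j=0): S=62.5211, (K−S)⁺=83.2489, hold=82.1189 ⇒ V=83.2489 exercise | (k=3,j=1): S=90.8803, (K−S)⁺=54.8897, hold=56.1682 ⇒ V=56.1682 continue | (k=3,j=2): S=132.1032, (K−S)⁺=13.6668, hold=29.8557 ⇒ V=29.8557 continue | (k=3,j=3): S=192.0245, (K−S)⁺=0.0000, hold=11.3601 ⇒ V=11.3601 continue  boundary S*=62.5211
step 2: (k=2,j=0): S=75.3786, (K−S)⁺=70.3914, hold=69.8629 ⇒ V=70.3914 exercise | (k=2,j=1): S=109.5700, (K−S)⁺=36.2000, hold=43.3535 ⇒ V=43.3535 continue | (k=2,j=2): S=159.2704, (K−S)⁺=0.0000, hold=20.9226 ⇒ V=20.9226 continue  boundary S*=75.3786
step 1: (k=1,j=0): S=90.8803, (K−S)⁺=54.8897, hold=57.1252 ⇒ V=57.1252 continue | (k=1,j=1): S=132.1032, (K−S)⁺=13.6668, hold=32.4644 ⇒ V=32.4644 continue  boundary S*=-
step 0: (k=0,j=0): S=109.5700, (K−S)⁺=36.2000, hold=45.0801 ⇒ V=45.0801 continue  boundary S*=-

price = 45.0801
boundary = - - 75.3786 62.5211 75.3786 62.5211 75.3786 90.8803 109.5700
tree:
45.0801
57.1252 32.4644
70.3914 43.3535 20.9226
83.2489 56.1682 29.8557 11.3601
93.9133 70.3914 41.3196 17.6337 4.5895
102.7586 83.2489 55.1263 26.6879 7.8825 1.0130
110.0952 93.9133 70.3914 39.1050 13.3566 1.9414 0.0000
116.1803 102.7586 83.2489 54.8897 22.2433 3.7208 0.0000 0.0000
121.2275 110.0952 93.9133 70.3914 36.2000 7.1310 0.0000 0.0000 0.0000
125.4138 116.1803 102.7586 83.2489 54.8897 13.6668 0.0000 0.0000 0.0000 0.0000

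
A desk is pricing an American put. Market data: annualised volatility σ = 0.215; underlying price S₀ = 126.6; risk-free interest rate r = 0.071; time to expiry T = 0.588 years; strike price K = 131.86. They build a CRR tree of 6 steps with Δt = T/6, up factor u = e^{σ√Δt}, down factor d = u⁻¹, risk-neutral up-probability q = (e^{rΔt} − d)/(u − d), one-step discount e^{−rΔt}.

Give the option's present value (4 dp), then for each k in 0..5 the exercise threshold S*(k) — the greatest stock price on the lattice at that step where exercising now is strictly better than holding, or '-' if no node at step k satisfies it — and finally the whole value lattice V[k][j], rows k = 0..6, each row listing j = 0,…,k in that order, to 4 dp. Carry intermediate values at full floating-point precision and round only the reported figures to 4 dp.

price = 9.3151
boundary = - - 110.6554 103.4528 110.6554 118.3595
tree:
9.3151
14.3236 5.0837
21.2046 8.5301 2.1548
28.4072 13.7893 4.0705 0.5179
35.1410 21.2046 7.5245 1.1216 0.0000
41.4365 28.4072 13.5005 2.4289 0.0000 0.0000
47.3222 35.1410 21.2046 5.2600 0.0000 0.0000 0.0000

Δt=0.09800, u=1.06962, d=0.93491, q=0.53501, disc=e^(-rΔt)=0.99307
k=6 terminal: V=max(K-S,0) → 47.3222 35.1410 21.2046 5.2600 0.0000 0.0000 0.0000
k=5: j=0 S=90.4235 intr=41.4365 cont=40.5222 V=41.4365[EX]; j=1 S=103.4528 intr=28.4072 cont=27.4929 V=28.4072[EX]; j=2 S=118.3595 intr=13.5005 cont=12.5862 V=13.5005[EX]; j=3 S=135.4142 intr=0.0000 cont=2.4289 V=2.4289[hold]; j=4 S=154.9263 intr=0.0000 cont=0.0000 V=0.0000[hold]; j=5 S=177.2499 intr=0.0000 cont=0.0000 V=0.0000[hold]  S*(5)=118.3595
k=4: j=0 S=96.7190 intr=35.1410 cont=34.2267 V=35.1410[EX]; j=1 S=110.6554 intr=21.2046 cont=20.2903 V=21.2046[EX]; j=2 S=126.6000 intr=5.2600 cont=7.5245 V=7.5245[hold]; j=3 S=144.8420 intr=0.0000 cont=1.1216 V=1.1216[hold]; j=4 S=165.7126 intr=0.0000 cont=0.0000 V=0.0000[hold]  S*(4)=110.6554
k=3: j=0 S=103.4528 intr=28.4072 cont=27.4929 V=28.4072[EX]; j=1 S=118.3595 intr=13.5005 cont=13.7893 V=13.7893[hold]; j=2 S=135.4142 intr=0.0000 cont=4.0705 V=4.0705[hold]; j=3 S=154.9263 intr=0.0000 cont=0.5179 V=0.5179[hold]  S*(3)=103.4528
k=2: j=0 S=110.6554 intr=21.2046 cont=20.4437 V=21.2046[EX]; j=1 S=126.6000 intr=5.2600 cont=8.5301 V=8.5301[hold]; j=2 S=144.8420 intr=0.0000 cont=2.1548 V=2.1548[hold]  S*(2)=110.6554
k=1: j=0 S=118.3595 intr=13.5005 cont=14.3236 V=14.3236[hold]; j=1 S=135.4142 intr=0.0000 cont=5.0837 V=5.0837[hold]  S*(1)=-
k=0: j=0 S=126.6000 intr=5.2600 cont=9.3151 V=9.3151[hold]  S*(0)=-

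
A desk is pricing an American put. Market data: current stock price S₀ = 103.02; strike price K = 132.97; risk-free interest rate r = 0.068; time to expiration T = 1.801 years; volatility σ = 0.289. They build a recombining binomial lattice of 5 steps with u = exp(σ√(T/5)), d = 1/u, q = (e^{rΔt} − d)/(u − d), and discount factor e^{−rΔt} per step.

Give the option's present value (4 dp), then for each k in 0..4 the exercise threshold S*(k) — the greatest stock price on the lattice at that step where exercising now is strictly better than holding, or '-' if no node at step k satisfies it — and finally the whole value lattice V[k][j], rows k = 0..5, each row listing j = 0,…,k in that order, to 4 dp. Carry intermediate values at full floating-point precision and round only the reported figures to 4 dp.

price = 30.7556
boundary = - 86.6152 103.0200 86.6152 103.0200
tree:
30.7556
46.3548 18.2483
60.1474 29.9500 8.6393
71.7436 46.3548 16.2752 2.2155
81.4932 60.1474 29.9500 4.8089 0.0000
89.6904 71.7436 46.3548 10.4381 0.0000 0.0000

Δt=0.36020, u=1.18940, d=0.84076, q=0.52787, disc=e^(-rΔt)=0.97580
k=5 terminal: V=max(K-S,0) → 89.6904 71.7436 46.3548 10.4381 0.0000 0.0000
k=4: j=0 S=51.4768 intr=81.4932 cont=78.2759 V=81.4932[EX]; j=1 S=72.8226 intr=60.1474 cont=56.9300 V=60.1474[EX]; j=2 S=103.0200 intr=29.9500 cont=26.7326 V=29.9500[EX]; j=3 S=145.7393 intr=0.0000 cont=4.8089 V=4.8089[hold]; j=4 S=206.1730 intr=0.0000 cont=0.0000 V=0.0000[hold]  S*(4)=103.0200
k=3: j=0 S=61.2264 intr=71.7436 cont=68.5262 V=71.7436[EX]; j=1 S=86.6152 intr=46.3548 cont=43.1375 V=46.3548[EX]; j=2 S=122.5319 intr=10.4381 cont=16.2752 V=16.2752[hold]; j=3 S=173.3422 intr=0.0000 cont=2.2155 V=2.2155[hold]  S*(3)=86.6152
k=2: j=0 S=72.8226 intr=60.1474 cont=56.9300 V=60.1474[EX]; j=1 S=103.0200 intr=29.9500 cont=29.7393 V=29.9500[EX]; j=2 S=145.7393 intr=0.0000 cont=8.6393 V=8.6393[hold]  S*(2)=103.0200
k=1: j=0 S=86.6152 intr=46.3548 cont=43.1375 V=46.3548[EX]; j=1 S=122.5319 intr=10.4381 cont=18.2483 V=18.2483[hold]  S*(1)=86.6152
k=0: j=0 S=103.0200 intr=29.9500 cont=30.7556 V=30.7556[hold]  S*(0)=-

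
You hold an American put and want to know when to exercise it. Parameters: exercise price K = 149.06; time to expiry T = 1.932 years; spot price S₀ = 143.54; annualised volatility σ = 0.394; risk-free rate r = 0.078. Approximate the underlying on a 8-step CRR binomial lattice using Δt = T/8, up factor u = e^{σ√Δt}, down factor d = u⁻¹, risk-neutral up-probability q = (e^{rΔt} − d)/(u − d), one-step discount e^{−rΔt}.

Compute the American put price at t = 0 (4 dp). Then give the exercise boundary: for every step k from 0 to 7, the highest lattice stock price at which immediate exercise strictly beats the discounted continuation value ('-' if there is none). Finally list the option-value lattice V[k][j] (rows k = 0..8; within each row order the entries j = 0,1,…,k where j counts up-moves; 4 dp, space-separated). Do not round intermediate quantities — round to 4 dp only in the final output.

price = 25.4279
boundary = - - 97.4529 80.2982 97.4529 80.2982 97.4529 118.2725
tree:
25.4279
36.8053 15.0412
51.6071 23.4340 7.2381
68.7618 35.4248 12.3595 2.4027
82.8967 51.6071 20.6236 4.5829 0.3186
94.5435 68.7618 33.3595 8.6989 0.6500 0.0000
104.1401 82.8967 51.6071 16.4190 1.3261 0.0000 0.0000
112.0474 94.5435 68.7618 30.7875 2.7055 0.0000 0.0000 0.0000
118.5627 104.1401 82.8967 51.6071 5.5200 0.0000 0.0000 0.0000 0.0000

params: Δt=0.24150 u=1.21364 d=0.82397 q=0.50054 e^(-rΔt)=0.98134
t_8 payoffs: 118.5627 104.1401 82.8967 51.6071 5.5200 0.0000 0.0000 0.0000 0.0000
t_7: node(7,0) S=37.0126 payoff=112.0474 vs cont=109.2658 → 112.0474 [stop]  node(7,1) S=54.5165 payoff=94.5435 vs cont=91.7619 → 94.5435 [stop]  node(7,2) S=80.2982 payoff=68.7618 vs cont=65.9802 → 68.7618 [stop]  node(7,3) S=118.2725 payoff=30.7875 vs cont=28.0059 → 30.7875 [stop]  node(7,4) S=174.2055 payoff=0.0000 vs cont=2.7055 → 2.7055 [wait]  node(7,5) S=256.5901 payoff=0.0000 vs cont=0.0000 → 0.0000 [wait]  node(7,6) S=377.9356 payoff=0.0000 vs cont=0.0000 → 0.0000 [wait]  node(7,7) S=556.6674 payoff=0.0000 vs cont=0.0000 → 0.0000 [wait]  ⇒ S*(7)=118.2725
t_6: node(6,0) S=44.9199 payoff=104.1401 vs cont=101.3585 → 104.1401 [stop]  node(6,1) S=66.1633 payoff=82.8967 vs cont=80.1152 → 82.8967 [stop]  node(6,2) S=97.4529 payoff=51.6071 vs cont=48.8255 → 51.6071 [stop]  node(6,3) S=143.5400 payoff=5.5200 vs cont=16.4190 → 16.4190 [wait]  node(6,4) S=211.4224 payoff=0.0000 vs cont=1.3261 → 1.3261 [wait]  node(6,5) S=311.4074 payoff=0.0000 vs cont=0.0000 → 0.0000 [wait]  node(6,6) S=458.6769 payoff=0.0000 vs cont=0.0000 → 0.0000 [wait]  ⇒ S*(6)=97.4529
t_5: node(5,0) S=54.5165 payoff=94.5435 vs cont=91.7619 → 94.5435 [stop]  node(5,1) S=80.2982 payoff=68.7618 vs cont=65.9802 → 68.7618 [stop]  node(5,2) S=118.2725 payoff=30.7875 vs cont=33.3595 → 33.3595 [wait]  node(5,3) S=174.2055 payoff=0.0000 vs cont=8.6989 → 8.6989 [wait]  node(5,4) S=256.5901 payoff=0.0000 vs cont=0.6500 → 0.6500 [wait]  node(5,5) S=377.9356 payoff=0.0000 vs cont=0.0000 → 0.0000 [wait]  ⇒ S*(5)=80.2982
t_4: node(4,0) S=66.1633 payoff=82.8967 vs cont=80.1152 → 82.8967 [stop]  node(4,1) S=97.4529 payoff=51.6071 vs cont=50.0889 → 51.6071 [stop]  node(4,2) S=143.5400 payoff=5.5200 vs cont=20.6236 → 20.6236 [wait]  node(4,3) S=211.4224 payoff=0.0000 vs cont=4.5829 → 4.5829 [wait]  node(4,4) S=311.4074 payoff=0.0000 vs cont=0.3186 → 0.3186 [wait]  ⇒ S*(4)=97.4529
t_3: node(3,0) S=80.2982 payoff=68.7618 vs cont=65.9802 → 68.7618 [stop]  node(3,1) S=118.2725 payoff=30.7875 vs cont=35.4248 → 35.4248 [wait]  node(3,2) S=174.2055 payoff=0.0000 vs cont=12.3595 → 12.3595 [wait]  node(3,3) S=256.5901 payoff=0.0000 vs cont=2.4027 → 2.4027 [wait]  ⇒ S*(3)=80.2982
t_2: node(2,0) S=97.4529 payoff=51.6071 vs cont=51.1034 → 51.6071 [stop]  node(2,1) S=143.5400 payoff=5.5200 vs cont=23.4340 → 23.4340 [wait]  node(2,2) S=211.4224 payoff=0.0000 vs cont=7.2381 → 7.2381 [wait]  ⇒ S*(2)=97.4529
t_1: node(1,0) S=118.2725 payoff=30.7875 vs cont=36.8053 → 36.8053 [wait]  node(1,1) S=174.2055 payoff=0.0000 vs cont=15.0412 → 15.0412 [wait]  ⇒ S*(1)=-
t_0: node(0,0) S=143.5400 payoff=5.5200 vs cont=25.4279 → 25.4279 [wait]  ⇒ S*(0)=-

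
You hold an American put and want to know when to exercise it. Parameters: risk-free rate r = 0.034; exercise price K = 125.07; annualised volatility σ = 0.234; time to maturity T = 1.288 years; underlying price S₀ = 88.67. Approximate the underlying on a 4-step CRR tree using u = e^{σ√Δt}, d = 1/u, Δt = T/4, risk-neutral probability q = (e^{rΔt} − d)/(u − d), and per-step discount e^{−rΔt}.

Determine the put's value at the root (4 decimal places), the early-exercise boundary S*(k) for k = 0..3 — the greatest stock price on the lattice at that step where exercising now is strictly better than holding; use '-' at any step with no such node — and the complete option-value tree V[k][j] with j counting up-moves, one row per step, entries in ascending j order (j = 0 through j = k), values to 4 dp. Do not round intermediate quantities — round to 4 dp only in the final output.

Δt=0.32200, u=1.14200, d=0.87565, q=0.50818, disc=e^(-rΔt)=0.98911
k=4 terminal: V=max(K-S,0) → 72.9375 57.0804 36.4000 9.4292 0.0000
k=3: j=0 S=59.5354 intr=65.5346 cont=64.1728 V=65.5346[EX]; j=1 S=77.6443 intr=47.4257 cont=46.0639 V=47.4257[EX]; j=2 S=101.2614 intr=23.8086 cont=22.4468 V=23.8086[EX]; j=3 S=132.0620 intr=0.0000 cont=4.5870 V=4.5870[hold]  S*(3)=101.2614
k=2: j=0 S=67.9896 intr=57.0804 cont=55.7186 V=57.0804[EX]; j=1 S=88.6700 intr=36.4000 cont=35.0382 V=36.4000[EX]; j=2 S=115.6408 intr=9.4292 cont=13.8876 V=13.8876[hold]  S*(2)=88.6700
k=1: j=0 S=77.6443 intr=47.4257 cont=46.0639 V=47.4257[EX]; j=1 S=101.2614 intr=23.8086 cont=24.6878 V=24.6878[hold]  S*(1)=77.6443
k=0: j=0 S=88.6700 intr=36.4000 cont=35.4801 V=36.4000[EX]  S*(0)=88.6700

price = 36.4000
boundary = 88.6700 77.6443 88.6700 101.2614
tree:
36.4000
47.4257 24.6878
57.0804 36.4000 13.8876
65.5346 47.4257 23.8086 4.5870
72.9375 57.0804 36.4000 9.4292 0.0000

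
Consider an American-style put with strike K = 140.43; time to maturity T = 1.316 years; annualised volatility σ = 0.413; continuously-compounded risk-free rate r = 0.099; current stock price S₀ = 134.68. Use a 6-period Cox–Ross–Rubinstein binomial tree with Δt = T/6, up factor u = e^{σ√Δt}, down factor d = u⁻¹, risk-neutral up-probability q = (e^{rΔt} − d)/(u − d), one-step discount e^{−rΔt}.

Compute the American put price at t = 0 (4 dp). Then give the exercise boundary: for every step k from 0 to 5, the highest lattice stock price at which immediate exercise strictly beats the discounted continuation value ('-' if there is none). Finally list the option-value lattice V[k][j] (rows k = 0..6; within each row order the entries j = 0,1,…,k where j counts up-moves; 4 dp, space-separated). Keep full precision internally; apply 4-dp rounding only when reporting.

params: Δt=0.21933 u=1.21339 d=0.82414 q=0.50819 e^(-rΔt)=0.97852
t_6 payoffs: 98.2317 78.3006 48.9555 5.7500 0.0000 0.0000 0.0000
t_5: node(5,0) S=51.2031 payoff=89.2269 vs cont=86.2105 → 89.2269 [stop]  node(5,1) S=75.3874 payoff=65.0426 vs cont=62.0262 → 65.0426 [stop]  node(5,2) S=110.9946 payoff=29.4354 vs cont=26.4190 → 29.4354 [stop]  node(5,3) S=163.4197 payoff=0.0000 vs cont=2.7672 → 2.7672 [wait]  node(5,4) S=240.6065 payoff=0.0000 vs cont=0.0000 → 0.0000 [wait]  node(5,5) S=354.2503 payoff=0.0000 vs cont=0.0000 → 0.0000 [wait]  ⇒ S*(5)=110.9946
t_4: node(4,0) S=62.1294 payoff=78.3006 vs cont=75.2841 → 78.3006 [stop]  node(4,1) S=91.4745 payoff=48.9555 vs cont=45.9390 → 48.9555 [stop]  node(4,2) S=134.6800 payoff=5.7500 vs cont=15.5418 → 15.5418 [wait]  node(4,3) S=198.2924 payoff=0.0000 vs cont=1.3317 → 1.3317 [wait]  node(4,4) S=291.9502 payoff=0.0000 vs cont=0.0000 → 0.0000 [wait]  ⇒ S*(4)=91.4745
t_3: node(3,0) S=75.3874 payoff=65.0426 vs cont=62.0262 → 65.0426 [stop]  node(3,1) S=110.9946 payoff=29.4354 vs cont=31.2882 → 31.2882 [wait]  node(3,2) S=163.4197 payoff=0.0000 vs cont=8.1417 → 8.1417 [wait]  node(3,3) S=240.6065 payoff=0.0000 vs cont=0.6409 → 0.6409 [wait]  ⇒ S*(3)=75.3874
t_2: node(2,0) S=91.4745 payoff=48.9555 vs cont=46.8604 → 48.9555 [stop]  node(2,1) S=134.6800 payoff=5.7500 vs cont=19.1060 → 19.1060 [wait]  node(2,2) S=198.2924 payoff=0.0000 vs cont=4.2368 → 4.2368 [wait]  ⇒ S*(2)=91.4745
t_1: node(1,0) S=110.9946 payoff=29.4354 vs cont=33.0606 → 33.0606 [wait]  node(1,1) S=163.4197 payoff=0.0000 vs cont=11.3016 → 11.3016 [wait]  ⇒ S*(1)=-
t_0: node(0,0) S=134.6800 payoff=5.7500 vs cont=21.5303 → 21.5303 [wait]  ⇒ S*(0)=-

price = 21.5303
boundary = - - 91.4745 75.3874 91.4745 110.9946
tree:
21.5303
33.0606 11.3016
48.9555 19.1060 4.2368
65.0426 31.2882 8.1417 0.6409
78.3006 48.9555 15.5418 1.3317 0.0000
89.2269 65.0426 29.4354 2.7672 0.0000 0.0000
98.2317 78.3006 48.9555 5.7500 0.0000 0.0000 0.0000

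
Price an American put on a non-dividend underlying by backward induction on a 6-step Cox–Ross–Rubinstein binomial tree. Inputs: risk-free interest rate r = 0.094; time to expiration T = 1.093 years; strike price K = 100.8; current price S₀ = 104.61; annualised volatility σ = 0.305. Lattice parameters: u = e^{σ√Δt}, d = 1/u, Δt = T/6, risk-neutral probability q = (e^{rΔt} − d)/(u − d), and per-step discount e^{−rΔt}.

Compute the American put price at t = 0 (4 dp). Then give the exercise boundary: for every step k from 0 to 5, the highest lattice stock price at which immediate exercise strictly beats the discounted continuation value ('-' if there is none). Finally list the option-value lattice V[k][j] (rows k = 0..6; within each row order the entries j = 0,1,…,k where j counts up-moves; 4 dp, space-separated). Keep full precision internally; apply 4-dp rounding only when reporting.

price = 7.5031
boundary = - - 80.6312 70.7893 80.6312 70.7893
tree:
7.5031
12.5391 3.3450
20.1688 6.2774 0.8908
30.0107 11.4696 1.9431 0.0000
38.6512 20.1688 4.2387 0.0000 0.0000
46.2371 30.0107 9.2460 0.0000 0.0000 0.0000
52.8971 38.6512 20.1688 0.0000 0.0000 0.0000 0.0000

Δt=0.18217  u=1.13903  d=0.87794  q=0.53365  discount=0.98302
step 6 (expiry): payoffs max(K−S,0) = 52.8971 38.6512 20.1688 0.0000 0.0000 0.0000 0.0000
step 5: (k=5,j=0): S=54.5629, (K−S)⁺=46.2371, hold=44.5257 ⇒ V=46.2371 exercise | (k=5,j=1): S=70.7893, (K−S)⁺=30.0107, hold=28.2993 ⇒ V=30.0107 exercise | (k=5,j=2): S=91.8413, (K−S)⁺=8.9587, hold=9.2460 ⇒ V=9.2460 continue | (k=5,j=3): S=119.1539, (K−S)⁺=0.0000, hold=0.0000 ⇒ V=0.0000 continue | (k=5,j=4): S=154.5890, (K−S)⁺=0.0000, hold=0.0000 ⇒ V=0.0000 continue | (k=5,j=5): S=200.5622, (K−S)⁺=0.0000, hold=0.0000 ⇒ V=0.0000 continue  boundary S*=70.7893
step 4: (k=4,j=0): S=62.1488, (K−S)⁺=38.6512, hold=36.9399 ⇒ V=38.6512 exercise | (k=4,j=1): S=80.6312, (K−S)⁺=20.1688, hold=18.6082 ⇒ V=20.1688 exercise | (k=4,j=2): S=104.6100, (K−S)⁺=0.0000, hold=4.2387 ⇒ V=4.2387 continue | (k=4,j=3): S=135.7199, (K−S)⁺=0.0000, hold=0.0000 ⇒ V=0.0000 continue | (k=4,j=4): S=176.0815, (K−S)⁺=0.0000, hold=0.0000 ⇒ V=0.0000 continue  boundary S*=80.6312
step 3: (k=3,j=0): S=70.7893, (K−S)⁺=30.0107, hold=28.2993 ⇒ V=30.0107 exercise | (k=3,j=1): S=91.8413, (K−S)⁺=8.9587, hold=11.4696 ⇒ V=11.4696 continue | (k=3,j=2): S=119.1539, (K−S)⁺=0.0000, hold=1.9431 ⇒ V=1.9431 continue | (k=3,j=3): S=154.5890, (K−S)⁺=0.0000, hold=0.0000 ⇒ V=0.0000 continue  boundary S*=70.7893
step 2: (k=2,j=0): S=80.6312, (K−S)⁺=20.1688, hold=19.7747 ⇒ V=20.1688 exercise | (k=2,j=1): S=104.6100, (K−S)⁺=0.0000, hold=6.2774 ⇒ V=6.2774 continue | (k=2,j=2): S=135.7199, (K−S)⁺=0.0000, hold=0.8908 ⇒ V=0.8908 continue  boundary S*=80.6312
step 1: (k=1,j=0): S=91.8413, (K−S)⁺=8.9587, hold=12.5391 ⇒ V=12.5391 continue | (k=1,j=1): S=119.1539, (K−S)⁺=0.0000, hold=3.3450 ⇒ V=3.3450 continue  boundary S*=-
step 0: (k=0,j=0): S=104.6100, (K−S)⁺=0.0000, hold=7.5031 ⇒ V=7.5031 continue  boundary S*=-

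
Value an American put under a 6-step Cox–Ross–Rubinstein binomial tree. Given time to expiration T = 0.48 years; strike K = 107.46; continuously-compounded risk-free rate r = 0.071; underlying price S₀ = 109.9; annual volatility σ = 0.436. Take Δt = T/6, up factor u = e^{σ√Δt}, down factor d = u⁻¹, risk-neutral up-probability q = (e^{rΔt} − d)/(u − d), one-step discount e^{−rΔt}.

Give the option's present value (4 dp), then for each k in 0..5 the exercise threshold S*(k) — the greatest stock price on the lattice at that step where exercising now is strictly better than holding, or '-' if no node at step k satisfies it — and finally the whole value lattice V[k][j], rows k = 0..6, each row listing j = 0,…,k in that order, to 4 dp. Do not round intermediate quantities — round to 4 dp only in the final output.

price = 10.1536
boundary = - - - 75.9149 85.8784 75.9149
tree:
10.1536
15.4223 4.8365
22.5775 8.2201 1.4023
31.5451 13.5887 2.7774 0.0000
40.3527 21.5816 5.5012 0.0000 0.0000
48.1384 31.5451 10.8961 0.0000 0.0000 0.0000
55.0208 40.3527 21.5816 0.0000 0.0000 0.0000 0.0000

params: Δt=0.08000 u=1.13125 d=0.88398 q=0.49225 e^(-rΔt)=0.99434
t_6 payoffs: 55.0208 40.3527 21.5816 0.0000 0.0000 0.0000 0.0000
t_5: node(5,0) S=59.3216 payoff=48.1384 vs cont=47.5297 → 48.1384 [stop]  node(5,1) S=75.9149 payoff=31.5451 vs cont=30.9365 → 31.5451 [stop]  node(5,2) S=97.1495 payoff=10.3105 vs cont=10.8961 → 10.8961 [wait]  node(5,3) S=124.3239 payoff=0.0000 vs cont=0.0000 → 0.0000 [wait]  node(5,4) S=159.0994 payoff=0.0000 vs cont=0.0000 → 0.0000 [wait]  node(5,5) S=203.6022 payoff=0.0000 vs cont=0.0000 → 0.0000 [wait]  ⇒ S*(5)=75.9149
t_4: node(4,0) S=67.1073 payoff=40.3527 vs cont=39.7440 → 40.3527 [stop]  node(4,1) S=85.8784 payoff=21.5816 vs cont=21.2596 → 21.5816 [stop]  node(4,2) S=109.9000 payoff=0.0000 vs cont=5.5012 → 5.5012 [wait]  node(4,3) S=140.6409 payoff=0.0000 vs cont=0.0000 → 0.0000 [wait]  node(4,4) S=179.9805 payoff=0.0000 vs cont=0.0000 → 0.0000 [wait]  ⇒ S*(4)=85.8784
t_3: node(3,0) S=75.9149 payoff=31.5451 vs cont=30.9365 → 31.5451 [stop]  node(3,1) S=97.1495 payoff=10.3105 vs cont=13.5887 → 13.5887 [wait]  node(3,2) S=124.3239 payoff=0.0000 vs cont=2.7774 → 2.7774 [wait]  node(3,3) S=159.0994 payoff=0.0000 vs cont=0.0000 → 0.0000 [wait]  ⇒ S*(3)=75.9149
t_2: node(2,0) S=85.8784 payoff=21.5816 vs cont=22.5775 → 22.5775 [wait]  node(2,1) S=109.9000 payoff=0.0000 vs cont=8.2201 → 8.2201 [wait]  node(2,2) S=140.6409 payoff=0.0000 vs cont=1.4023 → 1.4023 [wait]  ⇒ S*(2)=-
t_1: node(1,0) S=97.1495 payoff=10.3105 vs cont=15.4223 → 15.4223 [wait]  node(1,1) S=124.3239 payoff=0.0000 vs cont=4.8365 → 4.8365 [wait]  ⇒ S*(1)=-
t_0: node(0,0) S=109.9000 payoff=0.0000 vs cont=10.1536 → 10.1536 [wait]  ⇒ S*(0)=-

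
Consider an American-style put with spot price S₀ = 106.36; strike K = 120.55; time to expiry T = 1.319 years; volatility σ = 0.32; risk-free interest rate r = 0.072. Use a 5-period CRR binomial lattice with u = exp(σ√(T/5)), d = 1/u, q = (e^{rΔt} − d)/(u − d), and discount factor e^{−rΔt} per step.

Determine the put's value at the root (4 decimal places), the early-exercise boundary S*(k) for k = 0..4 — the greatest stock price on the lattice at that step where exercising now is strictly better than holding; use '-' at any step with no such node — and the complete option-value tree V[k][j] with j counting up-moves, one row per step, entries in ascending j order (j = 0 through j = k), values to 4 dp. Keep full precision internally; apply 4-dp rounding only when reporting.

price = 19.4747
boundary = - 90.2400 76.5632 90.2400 76.5632
tree:
19.4747
30.3100 10.0773
43.9868 17.8147 3.2246
55.5908 30.3100 6.8053 0.0000
65.4361 43.9868 14.3621 0.0000 0.0000
73.7892 55.5908 30.3100 0.0000 0.0000 0.0000

Δt=0.26380, u=1.17863, d=0.84844, q=0.51708, disc=e^(-rΔt)=0.98119
k=5 terminal: V=max(K-S,0) → 73.7892 55.5908 30.3100 0.0000 0.0000 0.0000
k=4: j=0 S=55.1139 intr=65.4361 cont=63.1680 V=65.4361[EX]; j=1 S=76.5632 intr=43.9868 cont=41.7188 V=43.9868[EX]; j=2 S=106.3600 intr=14.1900 cont=14.3621 V=14.3621[hold]; j=3 S=147.7531 intr=0.0000 cont=0.0000 V=0.0000[hold]; j=4 S=205.2557 intr=0.0000 cont=0.0000 V=0.0000[hold]  S*(4)=76.5632
k=3: j=0 S=64.9592 intr=55.5908 cont=53.3227 V=55.5908[EX]; j=1 S=90.2400 intr=30.3100 cont=28.1292 V=30.3100[EX]; j=2 S=125.3596 intr=0.0000 cont=6.8053 V=6.8053[hold]; j=3 S=174.1470 intr=0.0000 cont=0.0000 V=0.0000[hold]  S*(3)=90.2400
k=2: j=0 S=76.5632 intr=43.9868 cont=41.7188 V=43.9868[EX]; j=1 S=106.3600 intr=14.1900 cont=17.8147 V=17.8147[hold]; j=2 S=147.7531 intr=0.0000 cont=3.2246 V=3.2246[hold]  S*(2)=76.5632
k=1: j=0 S=90.2400 intr=30.3100 cont=29.8809 V=30.3100[EX]; j=1 S=125.3596 intr=0.0000 cont=10.0773 V=10.0773[hold]  S*(1)=90.2400
k=0: j=0 S=106.3600 intr=14.1900 cont=19.4747 V=19.4747[hold]  S*(0)=-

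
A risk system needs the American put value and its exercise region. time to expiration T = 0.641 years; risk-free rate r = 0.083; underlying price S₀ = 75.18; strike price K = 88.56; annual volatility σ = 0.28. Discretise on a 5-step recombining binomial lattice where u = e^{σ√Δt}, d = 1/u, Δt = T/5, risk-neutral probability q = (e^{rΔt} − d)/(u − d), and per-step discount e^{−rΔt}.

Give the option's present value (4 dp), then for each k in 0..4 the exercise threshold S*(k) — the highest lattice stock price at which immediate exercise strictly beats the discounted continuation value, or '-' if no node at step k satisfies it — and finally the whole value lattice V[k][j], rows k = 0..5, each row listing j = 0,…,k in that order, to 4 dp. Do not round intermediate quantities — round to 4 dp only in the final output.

price = 14.0349
boundary = - 68.0084 61.5209 68.0084 75.1800
tree:
14.0349
20.5516 8.4987
27.0391 13.5525 4.1571
32.9077 20.5516 7.5757 1.1880
38.2165 27.0391 13.3800 2.5450 0.0000
43.0189 32.9077 20.5516 5.4521 0.0000 0.0000

params: Δt=0.12820 u=1.10545 d=0.90461 q=0.52822 e^(-rΔt)=0.98942
t_5 payoffs: 43.0189 32.9077 20.5516 5.4521 0.0000 0.0000
t_4: node(4,0) S=50.3435 payoff=38.2165 vs cont=37.2792 → 38.2165 [stop]  node(4,1) S=61.5209 payoff=27.0391 vs cont=26.1018 → 27.0391 [stop]  node(4,2) S=75.1800 payoff=13.3800 vs cont=12.4427 → 13.3800 [stop]  node(4,3) S=91.8717 payoff=0.0000 vs cont=2.5450 → 2.5450 [wait]  node(4,4) S=112.2694 payoff=0.0000 vs cont=0.0000 → 0.0000 [wait]  ⇒ S*(4)=75.1800
t_3: node(3,0) S=55.6523 payoff=32.9077 vs cont=31.9704 → 32.9077 [stop]  node(3,1) S=68.0084 payoff=20.5516 vs cont=19.6143 → 20.5516 [stop]  node(3,2) S=83.1079 payoff=5.4521 vs cont=7.5757 → 7.5757 [wait]  node(3,3) S=101.5598 payoff=0.0000 vs cont=1.1880 → 1.1880 [wait]  ⇒ S*(3)=68.0084
t_2: node(2,0) S=61.5209 payoff=27.0391 vs cont=26.1018 → 27.0391 [stop]  node(2,1) S=75.1800 payoff=13.3800 vs cont=13.5525 → 13.5525 [wait]  node(2,2) S=91.8717 payoff=0.0000 vs cont=4.1571 → 4.1571 [wait]  ⇒ S*(2)=61.5209
t_1: node(1,0) S=68.0084 payoff=20.5516 vs cont=19.7044 → 20.5516 [stop]  node(1,1) S=83.1079 payoff=5.4521 vs cont=8.4987 → 8.4987 [wait]  ⇒ S*(1)=68.0084
t_0: node(0,0) S=75.1800 payoff=13.3800 vs cont=14.0349 → 14.0349 [wait]  ⇒ S*(0)=-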